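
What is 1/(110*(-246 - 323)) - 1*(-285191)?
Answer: 17850104689/62590 ≈ 2.8519e+5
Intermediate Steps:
1/(110*(-246 - 323)) - 1*(-285191) = 1/(110*(-569)) + 285191 = 1/(-62590) + 285191 = -1/62590 + 285191 = 17850104689/62590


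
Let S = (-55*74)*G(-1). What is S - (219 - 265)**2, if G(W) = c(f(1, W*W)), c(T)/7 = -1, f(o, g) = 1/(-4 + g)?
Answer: 26374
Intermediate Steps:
c(T) = -7 (c(T) = 7*(-1) = -7)
G(W) = -7
S = 28490 (S = -55*74*(-7) = -4070*(-7) = 28490)
S - (219 - 265)**2 = 28490 - (219 - 265)**2 = 28490 - 1*(-46)**2 = 28490 - 1*2116 = 28490 - 2116 = 26374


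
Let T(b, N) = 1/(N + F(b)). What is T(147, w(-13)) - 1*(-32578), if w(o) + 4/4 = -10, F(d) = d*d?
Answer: 703619645/21598 ≈ 32578.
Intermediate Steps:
F(d) = d**2
w(o) = -11 (w(o) = -1 - 10 = -11)
T(b, N) = 1/(N + b**2)
T(147, w(-13)) - 1*(-32578) = 1/(-11 + 147**2) - 1*(-32578) = 1/(-11 + 21609) + 32578 = 1/21598 + 32578 = 703619645/21598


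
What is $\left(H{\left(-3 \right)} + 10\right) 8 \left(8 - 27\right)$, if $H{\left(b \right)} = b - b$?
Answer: $-1520$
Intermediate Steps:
$H{\left(b \right)} = 0$
$\left(H{\left(-3 \right)} + 10\right) 8 \left(8 - 27\right) = \left(0 + 10\right) 8 \left(8 - 27\right) = 10 \cdot 8 \left(8 - 27\right) = 80 \left(-19\right) = -1520$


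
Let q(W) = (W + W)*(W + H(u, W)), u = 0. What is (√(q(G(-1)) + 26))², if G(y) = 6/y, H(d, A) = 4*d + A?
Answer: 170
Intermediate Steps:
H(d, A) = A + 4*d
q(W) = 4*W² (q(W) = (W + W)*(W + (W + 4*0)) = (2*W)*(W + (W + 0)) = (2*W)*(W + W) = (2*W)*(2*W) = 4*W²)
(√(q(G(-1)) + 26))² = (√(4*(6/(-1))² + 26))² = (√(4*(6*(-1))² + 26))² = (√(4*(-6)² + 26))² = (√(4*36 + 26))² = (√(144 + 26))² = (√170)² = 170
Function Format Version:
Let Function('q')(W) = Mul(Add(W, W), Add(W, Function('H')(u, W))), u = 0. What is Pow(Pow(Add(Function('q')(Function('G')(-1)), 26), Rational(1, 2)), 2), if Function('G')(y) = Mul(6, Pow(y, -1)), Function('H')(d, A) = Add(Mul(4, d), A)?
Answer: 170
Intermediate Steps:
Function('H')(d, A) = Add(A, Mul(4, d))
Function('q')(W) = Mul(4, Pow(W, 2)) (Function('q')(W) = Mul(Add(W, W), Add(W, Add(W, Mul(4, 0)))) = Mul(Mul(2, W), Add(W, Add(W, 0))) = Mul(Mul(2, W), Add(W, W)) = Mul(Mul(2, W), Mul(2, W)) = Mul(4, Pow(W, 2)))
Pow(Pow(Add(Function('q')(Function('G')(-1)), 26), Rational(1, 2)), 2) = Pow(Pow(Add(Mul(4, Pow(Mul(6, Pow(-1, -1)), 2)), 26), Rational(1, 2)), 2) = Pow(Pow(Add(Mul(4, Pow(Mul(6, -1), 2)), 26), Rational(1, 2)), 2) = Pow(Pow(Add(Mul(4, Pow(-6, 2)), 26), Rational(1, 2)), 2) = Pow(Pow(Add(Mul(4, 36), 26), Rational(1, 2)), 2) = Pow(Pow(Add(144, 26), Rational(1, 2)), 2) = Pow(Pow(170, Rational(1, 2)), 2) = 170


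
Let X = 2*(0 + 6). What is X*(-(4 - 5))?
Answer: 12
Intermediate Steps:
X = 12 (X = 2*6 = 12)
X*(-(4 - 5)) = 12*(-(4 - 5)) = 12*(-1*(-1)) = 12*1 = 12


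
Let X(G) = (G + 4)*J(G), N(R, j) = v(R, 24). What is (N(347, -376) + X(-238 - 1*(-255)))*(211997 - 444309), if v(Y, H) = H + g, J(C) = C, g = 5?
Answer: -89672432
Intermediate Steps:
v(Y, H) = 5 + H (v(Y, H) = H + 5 = 5 + H)
N(R, j) = 29 (N(R, j) = 5 + 24 = 29)
X(G) = G*(4 + G) (X(G) = (G + 4)*G = (4 + G)*G = G*(4 + G))
(N(347, -376) + X(-238 - 1*(-255)))*(211997 - 444309) = (29 + (-238 - 1*(-255))*(4 + (-238 - 1*(-255))))*(211997 - 444309) = (29 + (-238 + 255)*(4 + (-238 + 255)))*(-232312) = (29 + 17*(4 + 17))*(-232312) = (29 + 17*21)*(-232312) = (29 + 357)*(-232312) = 386*(-232312) = -89672432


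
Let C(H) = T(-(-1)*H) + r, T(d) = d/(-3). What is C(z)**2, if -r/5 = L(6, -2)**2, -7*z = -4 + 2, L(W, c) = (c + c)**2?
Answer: 722641924/441 ≈ 1.6386e+6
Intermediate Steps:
L(W, c) = 4*c**2 (L(W, c) = (2*c)**2 = 4*c**2)
z = 2/7 (z = -(-4 + 2)/7 = -1/7*(-2) = 2/7 ≈ 0.28571)
T(d) = -d/3 (T(d) = d*(-1/3) = -d/3)
r = -1280 (r = -5*(4*(-2)**2)**2 = -5*(4*4)**2 = -5*16**2 = -5*256 = -1280)
C(H) = -1280 - H/3 (C(H) = -(-1)*(-H)/3 - 1280 = -H/3 - 1280 = -1280 - H/3)
C(z)**2 = (-1280 - 1/3*2/7)**2 = (-1280 - 2/21)**2 = (-26882/21)**2 = 722641924/441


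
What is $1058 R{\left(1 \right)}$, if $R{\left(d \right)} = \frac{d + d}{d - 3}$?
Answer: $-1058$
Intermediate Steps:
$R{\left(d \right)} = \frac{2 d}{-3 + d}$
$1058 R{\left(1 \right)} = 1058 \cdot 2 \cdot 1 \frac{1}{-3 + 1} = 1058 \cdot 2 \cdot 1 \frac{1}{-2} = 1058 \cdot 2 \cdot 1 \left(- \frac{1}{2}\right) = 1058 \left(-1\right) = -1058$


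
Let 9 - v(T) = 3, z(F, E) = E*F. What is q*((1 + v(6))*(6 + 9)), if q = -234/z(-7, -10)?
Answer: -351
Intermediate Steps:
v(T) = 6 (v(T) = 9 - 1*3 = 9 - 3 = 6)
q = -117/35 (q = -234/((-10*(-7))) = -234/70 = -234*1/70 = -117/35 ≈ -3.3429)
q*((1 + v(6))*(6 + 9)) = -117*(1 + 6)*(6 + 9)/35 = -117*15/5 = -117/35*105 = -351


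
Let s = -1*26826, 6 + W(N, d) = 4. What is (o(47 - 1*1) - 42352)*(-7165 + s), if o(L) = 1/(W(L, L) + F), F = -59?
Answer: 87814830743/61 ≈ 1.4396e+9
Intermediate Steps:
W(N, d) = -2 (W(N, d) = -6 + 4 = -2)
s = -26826
o(L) = -1/61 (o(L) = 1/(-2 - 59) = 1/(-61) = -1/61)
(o(47 - 1*1) - 42352)*(-7165 + s) = (-1/61 - 42352)*(-7165 - 26826) = -2583473/61*(-33991) = 87814830743/61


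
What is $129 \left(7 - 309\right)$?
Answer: $-38958$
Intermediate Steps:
$129 \left(7 - 309\right) = 129 \left(-302\right) = -38958$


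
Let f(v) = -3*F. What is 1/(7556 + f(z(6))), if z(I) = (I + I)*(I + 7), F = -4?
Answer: 1/7568 ≈ 0.00013214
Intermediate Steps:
z(I) = 2*I*(7 + I) (z(I) = (2*I)*(7 + I) = 2*I*(7 + I))
f(v) = 12 (f(v) = -3*(-4) = 12)
1/(7556 + f(z(6))) = 1/(7556 + 12) = 1/7568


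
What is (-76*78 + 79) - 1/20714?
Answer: -121156187/20714 ≈ -5849.0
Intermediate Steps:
(-76*78 + 79) - 1/20714 = (-5928 + 79) - 1*1/20714 = -5849 - 1/20714 = -121156187/20714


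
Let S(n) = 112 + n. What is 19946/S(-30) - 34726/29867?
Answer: 296439825/1224547 ≈ 242.08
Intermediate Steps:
19946/S(-30) - 34726/29867 = 19946/(112 - 30) - 34726/29867 = 19946/82 - 34726*1/29867 = 19946*(1/82) - 34726/29867 = 9973/41 - 34726/29867 = 296439825/1224547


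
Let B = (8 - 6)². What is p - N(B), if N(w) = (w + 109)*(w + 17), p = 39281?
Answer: 36908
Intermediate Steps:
B = 4 (B = 2² = 4)
N(w) = (17 + w)*(109 + w) (N(w) = (109 + w)*(17 + w) = (17 + w)*(109 + w))
p - N(B) = 39281 - (1853 + 4² + 126*4) = 39281 - (1853 + 16 + 504) = 39281 - 1*2373 = 39281 - 2373 = 36908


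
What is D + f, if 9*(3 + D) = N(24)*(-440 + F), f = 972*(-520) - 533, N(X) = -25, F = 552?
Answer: -4556584/9 ≈ -5.0629e+5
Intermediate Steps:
f = -505973 (f = -505440 - 533 = -505973)
D = -2827/9 (D = -3 + (-25*(-440 + 552))/9 = -3 + (-25*112)/9 = -3 + (1/9)*(-2800) = -3 - 2800/9 = -2827/9 ≈ -314.11)
D + f = -2827/9 - 505973 = -4556584/9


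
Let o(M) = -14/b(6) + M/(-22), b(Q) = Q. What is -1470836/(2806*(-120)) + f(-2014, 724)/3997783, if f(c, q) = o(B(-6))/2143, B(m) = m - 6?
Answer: 34652800060906691/7933101200314620 ≈ 4.3681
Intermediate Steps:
B(m) = -6 + m
o(M) = -7/3 - M/22 (o(M) = -14/6 + M/(-22) = -14*1/6 + M*(-1/22) = -7/3 - M/22)
f(c, q) = -59/70719 (f(c, q) = (-7/3 - (-6 - 6)/22)/2143 = (-7/3 - 1/22*(-12))*(1/2143) = (-7/3 + 6/11)*(1/2143) = -59/33*1/2143 = -59/70719)
-1470836/(2806*(-120)) + f(-2014, 724)/3997783 = -1470836/(2806*(-120)) - 59/70719/3997783 = -1470836/(-336720) - 59/70719*1/3997783 = -1470836*(-1/336720) - 59/282719215977 = 367709/84180 - 59/282719215977 = 34652800060906691/7933101200314620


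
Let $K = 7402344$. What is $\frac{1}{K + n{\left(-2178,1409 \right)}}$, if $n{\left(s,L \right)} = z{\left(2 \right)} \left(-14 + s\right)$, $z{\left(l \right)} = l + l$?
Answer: $\frac{1}{7393576} \approx 1.3525 \cdot 10^{-7}$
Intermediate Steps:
$z{\left(l \right)} = 2 l$
$n{\left(s,L \right)} = -56 + 4 s$ ($n{\left(s,L \right)} = 2 \cdot 2 \left(-14 + s\right) = 4 \left(-14 + s\right) = -56 + 4 s$)
$\frac{1}{K + n{\left(-2178,1409 \right)}} = \frac{1}{7402344 + \left(-56 + 4 \left(-2178\right)\right)} = \frac{1}{7402344 - 8768} = \frac{1}{7393576}$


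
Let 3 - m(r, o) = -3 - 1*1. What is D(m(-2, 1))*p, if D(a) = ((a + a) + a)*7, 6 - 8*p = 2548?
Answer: -186837/4 ≈ -46709.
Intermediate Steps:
m(r, o) = 7 (m(r, o) = 3 - (-3 - 1*1) = 3 - (-3 - 1) = 3 - 1*(-4) = 3 + 4 = 7)
p = -1271/4 (p = 3/4 - 1/8*2548 = 3/4 - 637/2 = -1271/4 ≈ -317.75)
D(a) = 21*a (D(a) = (2*a + a)*7 = (3*a)*7 = 21*a)
D(m(-2, 1))*p = (21*7)*(-1271/4) = 147*(-1271/4) = -186837/4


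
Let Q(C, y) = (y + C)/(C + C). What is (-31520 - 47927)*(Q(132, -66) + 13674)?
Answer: -4345512559/4 ≈ -1.0864e+9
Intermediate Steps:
Q(C, y) = (C + y)/(2*C) (Q(C, y) = (C + y)/((2*C)) = (C + y)*(1/(2*C)) = (C + y)/(2*C))
(-31520 - 47927)*(Q(132, -66) + 13674) = (-31520 - 47927)*((1/2)*(132 - 66)/132 + 13674) = -79447*((1/2)*(1/132)*66 + 13674) = -79447*(1/4 + 13674) = -79447*54697/4 = -4345512559/4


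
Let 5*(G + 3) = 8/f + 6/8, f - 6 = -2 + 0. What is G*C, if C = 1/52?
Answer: -49/1040 ≈ -0.047115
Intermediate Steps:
f = 4 (f = 6 + (-2 + 0) = 6 - 2 = 4)
G = -49/20 (G = -3 + (8/4 + 6/8)/5 = -3 + (8*(¼) + 6*(⅛))/5 = -3 + (2 + ¾)/5 = -3 + (⅕)*(11/4) = -3 + 11/20 = -49/20 ≈ -2.4500)
C = 1/52 ≈ 0.019231
G*C = -49/20*1/52 = -49/1040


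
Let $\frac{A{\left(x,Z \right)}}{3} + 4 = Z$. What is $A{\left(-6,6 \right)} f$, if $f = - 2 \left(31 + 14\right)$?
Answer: $-540$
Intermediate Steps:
$A{\left(x,Z \right)} = -12 + 3 Z$
$f = -90$ ($f = \left(-2\right) 45 = -90$)
$A{\left(-6,6 \right)} f = \left(-12 + 3 \cdot 6\right) \left(-90\right) = \left(-12 + 18\right) \left(-90\right) = 6 \left(-90\right) = -540$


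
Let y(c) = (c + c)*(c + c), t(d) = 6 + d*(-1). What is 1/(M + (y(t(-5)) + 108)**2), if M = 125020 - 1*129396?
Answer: 1/346088 ≈ 2.8894e-6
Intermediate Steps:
t(d) = 6 - d
y(c) = 4*c**2 (y(c) = (2*c)*(2*c) = 4*c**2)
M = -4376 (M = 125020 - 129396 = -4376)
1/(M + (y(t(-5)) + 108)**2) = 1/(-4376 + (4*(6 - 1*(-5))**2 + 108)**2) = 1/(-4376 + (4*(6 + 5)**2 + 108)**2) = 1/(-4376 + (4*11**2 + 108)**2) = 1/(-4376 + (4*121 + 108)**2) = 1/(-4376 + (484 + 108)**2) = 1/(-4376 + 592**2) = 1/(-4376 + 350464) = 1/346088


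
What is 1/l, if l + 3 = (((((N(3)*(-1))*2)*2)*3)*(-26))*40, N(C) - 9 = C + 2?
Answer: 1/174717 ≈ 5.7235e-6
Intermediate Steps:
N(C) = 11 + C (N(C) = 9 + (C + 2) = 9 + (2 + C) = 11 + C)
l = 174717 (l = -3 + ((((((11 + 3)*(-1))*2)*2)*3)*(-26))*40 = -3 + (((((14*(-1))*2)*2)*3)*(-26))*40 = -3 + (((-14*2*2)*3)*(-26))*40 = -3 + ((-28*2*3)*(-26))*40 = -3 + (-56*3*(-26))*40 = -3 - 168*(-26)*40 = -3 + 4368*40 = -3 + 174720 = 174717)
1/l = 1/174717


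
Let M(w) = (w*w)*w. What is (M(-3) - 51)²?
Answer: 6084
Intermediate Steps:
M(w) = w³ (M(w) = w²*w = w³)
(M(-3) - 51)² = ((-3)³ - 51)² = (-27 - 51)² = (-78)² = 6084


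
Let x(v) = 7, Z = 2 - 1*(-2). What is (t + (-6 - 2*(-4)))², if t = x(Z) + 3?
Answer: 144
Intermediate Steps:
Z = 4 (Z = 2 + 2 = 4)
t = 10 (t = 7 + 3 = 10)
(t + (-6 - 2*(-4)))² = (10 + (-6 - 2*(-4)))² = (10 + (-6 + 8))² = (10 + 2)² = 12² = 144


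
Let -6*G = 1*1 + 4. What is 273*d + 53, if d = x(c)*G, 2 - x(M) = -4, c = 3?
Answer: -1312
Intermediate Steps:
x(M) = 6 (x(M) = 2 - 1*(-4) = 2 + 4 = 6)
G = -⅚ (G = -(1*1 + 4)/6 = -(1 + 4)/6 = -⅙*5 = -⅚ ≈ -0.83333)
d = -5 (d = 6*(-⅚) = -5)
273*d + 53 = 273*(-5) + 53 = -1365 + 53 = -1312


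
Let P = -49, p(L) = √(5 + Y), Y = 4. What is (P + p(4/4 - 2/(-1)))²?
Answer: 2116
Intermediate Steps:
p(L) = 3 (p(L) = √(5 + 4) = √9 = 3)
(P + p(4/4 - 2/(-1)))² = (-49 + 3)² = (-46)² = 2116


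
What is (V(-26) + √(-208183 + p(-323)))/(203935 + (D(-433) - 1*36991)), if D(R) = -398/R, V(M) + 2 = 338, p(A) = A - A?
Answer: 72744/36143575 + 433*I*√208183/72287150 ≈ 0.0020126 + 0.0027331*I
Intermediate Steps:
p(A) = 0
V(M) = 336 (V(M) = -2 + 338 = 336)
(V(-26) + √(-208183 + p(-323)))/(203935 + (D(-433) - 1*36991)) = (336 + √(-208183 + 0))/(203935 + (-398/(-433) - 1*36991)) = (336 + √(-208183))/(203935 + (-398*(-1/433) - 36991)) = (336 + I*√208183)/(203935 + (398/433 - 36991)) = (336 + I*√208183)/(203935 - 16016705/433) = (336 + I*√208183)/(72287150/433) = (336 + I*√208183)*(433/72287150) = 72744/36143575 + 433*I*√208183/72287150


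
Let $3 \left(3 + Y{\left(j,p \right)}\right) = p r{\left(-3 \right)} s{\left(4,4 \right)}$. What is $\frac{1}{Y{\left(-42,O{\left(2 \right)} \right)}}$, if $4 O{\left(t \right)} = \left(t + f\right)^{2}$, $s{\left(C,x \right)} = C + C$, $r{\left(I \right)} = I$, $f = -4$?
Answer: $- \frac{1}{11} \approx -0.090909$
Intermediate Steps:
$s{\left(C,x \right)} = 2 C$
$O{\left(t \right)} = \frac{\left(-4 + t\right)^{2}}{4}$ ($O{\left(t \right)} = \frac{\left(t - 4\right)^{2}}{4} = \frac{\left(-4 + t\right)^{2}}{4}$)
$Y{\left(j,p \right)} = -3 - 8 p$ ($Y{\left(j,p \right)} = -3 + \frac{p \left(-3\right) 2 \cdot 4}{3} = -3 + \frac{- 3 p 8}{3} = -3 + \frac{\left(-24\right) p}{3} = -3 - 8 p$)
$\frac{1}{Y{\left(-42,O{\left(2 \right)} \right)}} = \frac{1}{-3 - 8 \frac{\left(-4 + 2\right)^{2}}{4}} = \frac{1}{-3 - 8 \frac{\left(-2\right)^{2}}{4}} = \frac{1}{-3 - 8 \cdot \frac{1}{4} \cdot 4} = \frac{1}{-3 - 8} = \frac{1}{-11} = - \frac{1}{11}$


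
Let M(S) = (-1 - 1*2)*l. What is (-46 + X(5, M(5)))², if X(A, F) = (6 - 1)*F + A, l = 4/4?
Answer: 3136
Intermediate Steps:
l = 1 (l = 4*(¼) = 1)
M(S) = -3 (M(S) = (-1 - 1*2)*1 = (-1 - 2)*1 = -3*1 = -3)
X(A, F) = A + 5*F (X(A, F) = 5*F + A = A + 5*F)
(-46 + X(5, M(5)))² = (-46 + (5 + 5*(-3)))² = (-46 + (5 - 15))² = (-46 - 10)² = (-56)² = 3136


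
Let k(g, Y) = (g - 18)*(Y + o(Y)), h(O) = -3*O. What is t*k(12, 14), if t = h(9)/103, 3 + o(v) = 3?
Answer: 2268/103 ≈ 22.019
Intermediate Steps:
o(v) = 0 (o(v) = -3 + 3 = 0)
k(g, Y) = Y*(-18 + g) (k(g, Y) = (g - 18)*(Y + 0) = (-18 + g)*Y = Y*(-18 + g))
t = -27/103 (t = -3*9/103 = -27*1/103 = -27/103 ≈ -0.26214)
t*k(12, 14) = -378*(-18 + 12)/103 = -378*(-6)/103 = -27/103*(-84) = 2268/103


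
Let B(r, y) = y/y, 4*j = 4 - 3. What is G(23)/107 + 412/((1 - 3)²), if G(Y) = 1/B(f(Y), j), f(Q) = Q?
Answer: 11022/107 ≈ 103.01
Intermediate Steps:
j = ¼ (j = (4 - 3)/4 = (¼)*1 = ¼ ≈ 0.25000)
B(r, y) = 1
G(Y) = 1 (G(Y) = 1/1 = 1)
G(23)/107 + 412/((1 - 3)²) = 1/107 + 412/((1 - 3)²) = 1*(1/107) + 412/((-2)²) = 1/107 + 412/4 = 1/107 + 412*(¼) = 1/107 + 103 = 11022/107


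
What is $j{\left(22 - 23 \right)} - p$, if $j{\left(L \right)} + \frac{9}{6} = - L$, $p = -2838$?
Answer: $\frac{5675}{2} \approx 2837.5$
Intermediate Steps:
$j{\left(L \right)} = - \frac{3}{2} - L$
$j{\left(22 - 23 \right)} - p = \left(- \frac{3}{2} - \left(22 - 23\right)\right) - -2838 = \left(- \frac{3}{2} - -1\right) + 2838 = \left(- \frac{3}{2} + 1\right) + 2838 = - \frac{1}{2} + 2838 = \frac{5675}{2}$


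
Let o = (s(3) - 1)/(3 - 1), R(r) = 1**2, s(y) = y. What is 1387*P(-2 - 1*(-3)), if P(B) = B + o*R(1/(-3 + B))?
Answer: 2774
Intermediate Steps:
R(r) = 1
o = 1 (o = (3 - 1)/(3 - 1) = 2/2 = 2*(1/2) = 1)
P(B) = 1 + B (P(B) = B + 1*1 = B + 1 = 1 + B)
1387*P(-2 - 1*(-3)) = 1387*(1 + (-2 - 1*(-3))) = 1387*(1 + (-2 + 3)) = 1387*(1 + 1) = 1387*2 = 2774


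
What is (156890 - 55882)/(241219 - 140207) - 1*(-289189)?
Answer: 7302915069/25253 ≈ 2.8919e+5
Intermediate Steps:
(156890 - 55882)/(241219 - 140207) - 1*(-289189) = 101008/101012 + 289189 = 101008*(1/101012) + 289189 = 25252/25253 + 289189 = 7302915069/25253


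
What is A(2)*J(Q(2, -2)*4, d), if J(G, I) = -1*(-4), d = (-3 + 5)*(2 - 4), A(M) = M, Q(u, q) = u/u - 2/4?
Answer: 8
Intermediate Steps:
Q(u, q) = ½ (Q(u, q) = 1 - 2*¼ = 1 - ½ = ½)
d = -4 (d = 2*(-2) = -4)
J(G, I) = 4
A(2)*J(Q(2, -2)*4, d) = 2*4 = 8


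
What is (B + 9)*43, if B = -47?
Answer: -1634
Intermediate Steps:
(B + 9)*43 = (-47 + 9)*43 = -38*43 = -1634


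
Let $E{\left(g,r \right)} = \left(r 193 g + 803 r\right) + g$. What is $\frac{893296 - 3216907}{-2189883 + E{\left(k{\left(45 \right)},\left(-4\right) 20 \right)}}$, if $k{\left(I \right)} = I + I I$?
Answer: $\frac{2323611}{34212853} \approx 0.067916$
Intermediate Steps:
$k{\left(I \right)} = I + I^{2}$
$E{\left(g,r \right)} = g + 803 r + 193 g r$ ($E{\left(g,r \right)} = \left(193 r g + 803 r\right) + g = \left(193 g r + 803 r\right) + g = \left(803 r + 193 g r\right) + g = g + 803 r + 193 g r$)
$\frac{893296 - 3216907}{-2189883 + E{\left(k{\left(45 \right)},\left(-4\right) 20 \right)}} = \frac{893296 - 3216907}{-2189883 + \left(45 \left(1 + 45\right) + 803 \left(\left(-4\right) 20\right) + 193 \cdot 45 \left(1 + 45\right) \left(\left(-4\right) 20\right)\right)} = - \frac{2323611}{-2189883 + \left(45 \cdot 46 + 803 \left(-80\right) + 193 \cdot 45 \cdot 46 \left(-80\right)\right)} = - \frac{2323611}{-2189883 + \left(2070 - 64240 + 193 \cdot 2070 \left(-80\right)\right)} = - \frac{2323611}{-2189883 - 32022970} = - \frac{2323611}{-34212853} = \left(-2323611\right) \left(- \frac{1}{34212853}\right) = \frac{2323611}{34212853}$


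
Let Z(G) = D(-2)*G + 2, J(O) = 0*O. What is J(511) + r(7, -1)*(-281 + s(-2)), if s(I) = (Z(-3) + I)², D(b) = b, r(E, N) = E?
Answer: -1715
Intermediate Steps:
J(O) = 0
Z(G) = 2 - 2*G (Z(G) = -2*G + 2 = 2 - 2*G)
s(I) = (8 + I)² (s(I) = ((2 - 2*(-3)) + I)² = ((2 + 6) + I)² = (8 + I)²)
J(511) + r(7, -1)*(-281 + s(-2)) = 0 + 7*(-281 + (8 - 2)²) = 0 + 7*(-281 + 6²) = 0 + 7*(-281 + 36) = 0 + 7*(-245) = 0 - 1715 = -1715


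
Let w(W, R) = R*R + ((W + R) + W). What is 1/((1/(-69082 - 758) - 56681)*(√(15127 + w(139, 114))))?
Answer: -4656*√28515/7525300578941 ≈ -1.0448e-7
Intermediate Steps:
w(W, R) = R + R² + 2*W (w(W, R) = R² + ((R + W) + W) = R² + (R + 2*W) = R + R² + 2*W)
1/((1/(-69082 - 758) - 56681)*(√(15127 + w(139, 114)))) = 1/((1/(-69082 - 758) - 56681)*(√(15127 + (114 + 114² + 2*139)))) = 1/((1/(-69840) - 56681)*(√(15127 + (114 + 12996 + 278)))) = 1/((-1/69840 - 56681)*(√(15127 + 13388))) = 1/((-3958601041/69840)*(√28515)) = -4656*√28515/7525300578941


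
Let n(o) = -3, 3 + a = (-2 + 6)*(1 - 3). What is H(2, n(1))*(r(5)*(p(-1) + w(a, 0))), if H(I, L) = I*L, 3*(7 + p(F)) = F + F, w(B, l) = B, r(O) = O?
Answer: 560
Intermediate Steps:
a = -11 (a = -3 + (-2 + 6)*(1 - 3) = -3 + 4*(-2) = -3 - 8 = -11)
p(F) = -7 + 2*F/3 (p(F) = -7 + (F + F)/3 = -7 + (2*F)/3 = -7 + 2*F/3)
H(2, n(1))*(r(5)*(p(-1) + w(a, 0))) = (2*(-3))*(5*((-7 + (⅔)*(-1)) - 11)) = -30*((-7 - ⅔) - 11) = -30*(-23/3 - 11) = -30*(-56)/3 = -6*(-280/3) = 560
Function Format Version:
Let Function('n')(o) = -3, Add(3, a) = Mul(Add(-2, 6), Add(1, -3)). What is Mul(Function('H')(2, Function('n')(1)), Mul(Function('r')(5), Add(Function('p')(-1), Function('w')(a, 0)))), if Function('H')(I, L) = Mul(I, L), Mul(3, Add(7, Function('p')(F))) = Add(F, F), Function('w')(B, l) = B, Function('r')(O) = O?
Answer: 560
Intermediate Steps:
a = -11 (a = Add(-3, Mul(Add(-2, 6), Add(1, -3))) = Add(-3, Mul(4, -2)) = Add(-3, -8) = -11)
Function('p')(F) = Add(-7, Mul(Rational(2, 3), F)) (Function('p')(F) = Add(-7, Mul(Rational(1, 3), Add(F, F))) = Add(-7, Mul(Rational(1, 3), Mul(2, F))) = Add(-7, Mul(Rational(2, 3), F)))
Mul(Function('H')(2, Function('n')(1)), Mul(Function('r')(5), Add(Function('p')(-1), Function('w')(a, 0)))) = Mul(Mul(2, -3), Mul(5, Add(Add(-7, Mul(Rational(2, 3), -1)), -11))) = Mul(-6, Mul(5, Add(Add(-7, Rational(-2, 3)), -11))) = Mul(-6, Mul(5, Add(Rational(-23, 3), -11))) = Mul(-6, Mul(5, Rational(-56, 3))) = Mul(-6, Rational(-280, 3)) = 560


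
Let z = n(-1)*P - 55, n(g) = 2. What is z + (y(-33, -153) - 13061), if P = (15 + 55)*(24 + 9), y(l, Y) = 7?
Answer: -8489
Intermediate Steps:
P = 2310 (P = 70*33 = 2310)
z = 4565 (z = 2*2310 - 55 = 4620 - 55 = 4565)
z + (y(-33, -153) - 13061) = 4565 + (7 - 13061) = 4565 - 13054 = -8489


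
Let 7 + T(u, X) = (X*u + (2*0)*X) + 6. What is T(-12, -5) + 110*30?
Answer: 3359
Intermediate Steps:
T(u, X) = -1 + X*u (T(u, X) = -7 + ((X*u + (2*0)*X) + 6) = -7 + ((X*u + 0*X) + 6) = -7 + ((X*u + 0) + 6) = -7 + (X*u + 6) = -7 + (6 + X*u) = -1 + X*u)
T(-12, -5) + 110*30 = (-1 - 5*(-12)) + 110*30 = (-1 + 60) + 3300 = 59 + 3300 = 3359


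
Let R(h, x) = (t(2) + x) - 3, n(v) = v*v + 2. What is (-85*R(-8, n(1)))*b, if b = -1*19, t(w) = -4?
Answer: -6460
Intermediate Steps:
n(v) = 2 + v² (n(v) = v² + 2 = 2 + v²)
R(h, x) = -7 + x (R(h, x) = (-4 + x) - 3 = -7 + x)
b = -19
(-85*R(-8, n(1)))*b = -85*(-7 + (2 + 1²))*(-19) = -85*(-7 + (2 + 1))*(-19) = -85*(-7 + 3)*(-19) = -85*(-4)*(-19) = 340*(-19) = -6460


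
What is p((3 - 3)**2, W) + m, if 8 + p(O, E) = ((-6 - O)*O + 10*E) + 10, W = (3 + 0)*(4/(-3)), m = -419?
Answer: -457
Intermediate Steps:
W = -4 (W = 3*(4*(-1/3)) = 3*(-4/3) = -4)
p(O, E) = 2 + 10*E + O*(-6 - O) (p(O, E) = -8 + (((-6 - O)*O + 10*E) + 10) = -8 + ((O*(-6 - O) + 10*E) + 10) = -8 + ((10*E + O*(-6 - O)) + 10) = -8 + (10 + 10*E + O*(-6 - O)) = 2 + 10*E + O*(-6 - O))
p((3 - 3)**2, W) + m = (2 - ((3 - 3)**2)**2 - 6*(3 - 3)**2 + 10*(-4)) - 419 = (2 - (0**2)**2 - 6*0**2 - 40) - 419 = (2 - 1*0**2 - 6*0 - 40) - 419 = (2 - 1*0 + 0 - 40) - 419 = (2 + 0 + 0 - 40) - 419 = -38 - 419 = -457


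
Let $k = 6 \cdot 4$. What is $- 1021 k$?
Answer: $-24504$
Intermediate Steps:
$k = 24$
$- 1021 k = \left(-1021\right) 24 = -24504$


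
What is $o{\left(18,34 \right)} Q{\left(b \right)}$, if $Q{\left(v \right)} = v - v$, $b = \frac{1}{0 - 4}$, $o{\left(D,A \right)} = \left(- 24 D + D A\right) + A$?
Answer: $0$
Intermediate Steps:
$o{\left(D,A \right)} = A - 24 D + A D$ ($o{\left(D,A \right)} = \left(- 24 D + A D\right) + A = A - 24 D + A D$)
$b = - \frac{1}{4}$ ($b = \frac{1}{-4} = - \frac{1}{4} \approx -0.25$)
$Q{\left(v \right)} = 0$
$o{\left(18,34 \right)} Q{\left(b \right)} = \left(34 - 432 + 34 \cdot 18\right) 0 = \left(34 - 432 + 612\right) 0 = 214 \cdot 0 = 0$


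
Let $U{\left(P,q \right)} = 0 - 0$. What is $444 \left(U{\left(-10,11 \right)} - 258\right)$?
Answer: $-114552$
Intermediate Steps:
$U{\left(P,q \right)} = 0$ ($U{\left(P,q \right)} = 0 + 0 = 0$)
$444 \left(U{\left(-10,11 \right)} - 258\right) = 444 \left(0 - 258\right) = 444 \left(-258\right) = -114552$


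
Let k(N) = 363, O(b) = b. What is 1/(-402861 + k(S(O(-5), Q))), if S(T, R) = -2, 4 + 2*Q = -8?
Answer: -1/402498 ≈ -2.4845e-6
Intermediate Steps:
Q = -6 (Q = -2 + (½)*(-8) = -2 - 4 = -6)
1/(-402861 + k(S(O(-5), Q))) = 1/(-402861 + 363) = 1/(-402498) = -1/402498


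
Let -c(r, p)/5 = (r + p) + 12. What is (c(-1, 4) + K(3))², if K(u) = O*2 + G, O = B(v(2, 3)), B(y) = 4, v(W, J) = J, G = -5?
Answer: 5184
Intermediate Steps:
c(r, p) = -60 - 5*p - 5*r (c(r, p) = -5*((r + p) + 12) = -5*((p + r) + 12) = -5*(12 + p + r) = -60 - 5*p - 5*r)
O = 4
K(u) = 3 (K(u) = 4*2 - 5 = 8 - 5 = 3)
(c(-1, 4) + K(3))² = ((-60 - 5*4 - 5*(-1)) + 3)² = ((-60 - 20 + 5) + 3)² = (-75 + 3)² = (-72)² = 5184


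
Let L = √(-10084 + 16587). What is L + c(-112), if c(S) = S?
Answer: -112 + √6503 ≈ -31.359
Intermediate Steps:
L = √6503 ≈ 80.641
L + c(-112) = √6503 - 112 = -112 + √6503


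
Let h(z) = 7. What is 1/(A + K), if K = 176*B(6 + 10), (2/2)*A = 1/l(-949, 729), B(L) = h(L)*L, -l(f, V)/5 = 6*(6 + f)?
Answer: 28290/557652481 ≈ 5.0731e-5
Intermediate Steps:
l(f, V) = -180 - 30*f (l(f, V) = -30*(6 + f) = -5*(36 + 6*f) = -180 - 30*f)
B(L) = 7*L
A = 1/28290 (A = 1/(-180 - 30*(-949)) = 1/(-180 + 28470) = 1/28290 ≈ 3.5348e-5)
K = 19712 (K = 176*(7*(6 + 10)) = 176*(7*16) = 176*112 = 19712)
1/(A + K) = 1/(1/28290 + 19712) = 1/(557652481/28290) = 28290/557652481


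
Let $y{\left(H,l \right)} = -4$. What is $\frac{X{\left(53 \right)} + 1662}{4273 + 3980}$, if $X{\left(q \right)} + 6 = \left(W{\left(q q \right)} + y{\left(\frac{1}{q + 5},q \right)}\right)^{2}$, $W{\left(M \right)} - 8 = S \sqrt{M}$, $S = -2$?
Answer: $\frac{1340}{917} \approx 1.4613$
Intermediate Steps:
$W{\left(M \right)} = 8 - 2 \sqrt{M}$
$X{\left(q \right)} = -6 + \left(4 - 2 \sqrt{q^{2}}\right)^{2}$ ($X{\left(q \right)} = -6 + \left(\left(8 - 2 \sqrt{q q}\right) - 4\right)^{2} = -6 + \left(\left(8 - 2 \sqrt{q^{2}}\right) - 4\right)^{2} = -6 + \left(4 - 2 \sqrt{q^{2}}\right)^{2}$)
$\frac{X{\left(53 \right)} + 1662}{4273 + 3980} = \frac{\left(-6 + 4 \left(-2 + \sqrt{53^{2}}\right)^{2}\right) + 1662}{4273 + 3980} = \frac{\left(-6 + 4 \left(-2 + \sqrt{2809}\right)^{2}\right) + 1662}{8253} = \left(\left(-6 + 4 \left(-2 + 53\right)^{2}\right) + 1662\right) \frac{1}{8253} = \left(\left(-6 + 4 \cdot 51^{2}\right) + 1662\right) \frac{1}{8253} = \left(\left(-6 + 4 \cdot 2601\right) + 1662\right) \frac{1}{8253} = \left(\left(-6 + 10404\right) + 1662\right) \frac{1}{8253} = \left(10398 + 1662\right) \frac{1}{8253} = 12060 \cdot \frac{1}{8253} = \frac{1340}{917}$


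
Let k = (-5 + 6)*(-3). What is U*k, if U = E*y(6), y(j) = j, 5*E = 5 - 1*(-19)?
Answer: -432/5 ≈ -86.400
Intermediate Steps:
E = 24/5 (E = (5 - 1*(-19))/5 = (5 + 19)/5 = (⅕)*24 = 24/5 ≈ 4.8000)
k = -3 (k = 1*(-3) = -3)
U = 144/5 (U = (24/5)*6 = 144/5 ≈ 28.800)
U*k = (144/5)*(-3) = -432/5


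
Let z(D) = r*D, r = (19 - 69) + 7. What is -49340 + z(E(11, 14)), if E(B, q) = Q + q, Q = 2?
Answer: -50028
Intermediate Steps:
r = -43 (r = -50 + 7 = -43)
E(B, q) = 2 + q
z(D) = -43*D
-49340 + z(E(11, 14)) = -49340 - 43*(2 + 14) = -49340 - 43*16 = -49340 - 688 = -50028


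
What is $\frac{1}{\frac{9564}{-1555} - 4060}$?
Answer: $- \frac{1555}{6322864} \approx -0.00024593$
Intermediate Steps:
$\frac{1}{\frac{9564}{-1555} - 4060} = \frac{1}{9564 \left(- \frac{1}{1555}\right) - 4060} = \frac{1}{- \frac{9564}{1555} - 4060} = \frac{1}{- \frac{6322864}{1555}} = - \frac{1555}{6322864}$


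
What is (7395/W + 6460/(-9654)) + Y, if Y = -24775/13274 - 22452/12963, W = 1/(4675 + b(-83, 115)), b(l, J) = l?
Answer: 9401634892403536943/276862016958 ≈ 3.3958e+7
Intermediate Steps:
W = 1/4592 (W = 1/(4675 - 83) = 1/4592 ≈ 0.00021777)
Y = -206395391/57356954 (Y = -24775*1/13274 - 22452*1/12963 = -24775/13274 - 7484/4321 = -206395391/57356954 ≈ -3.5984)
(7395/W + 6460/(-9654)) + Y = (7395/(1/4592) + 6460/(-9654)) - 206395391/57356954 = (7395*4592 + 6460*(-1/9654)) - 206395391/57356954 = (33957840 - 3230/4827) - 206395391/57356954 = 163914490450/4827 - 206395391/57356954 = 9401634892403536943/276862016958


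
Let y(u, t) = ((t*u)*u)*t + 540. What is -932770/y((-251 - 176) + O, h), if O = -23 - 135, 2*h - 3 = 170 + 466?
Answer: -746216/27947531277 ≈ -2.6701e-5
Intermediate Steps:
h = 639/2 (h = 3/2 + (170 + 466)/2 = 3/2 + (½)*636 = 3/2 + 318 = 639/2 ≈ 319.50)
O = -158
y(u, t) = 540 + t²*u² (y(u, t) = (t*u²)*t + 540 = t²*u² + 540 = 540 + t²*u²)
-932770/y((-251 - 176) + O, h) = -932770/(540 + (639/2)²*((-251 - 176) - 158)²) = -932770/(540 + 408321*(-427 - 158)²/4) = -932770/(540 + (408321/4)*(-585)²) = -932770/(540 + (408321/4)*342225) = -932770/(540 + 139737654225/4) = -932770/139737656385/4 = -932770*4/139737656385 = -746216/27947531277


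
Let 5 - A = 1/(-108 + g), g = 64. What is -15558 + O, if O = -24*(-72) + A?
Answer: -608299/44 ≈ -13825.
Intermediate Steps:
A = 221/44 (A = 5 - 1/(-108 + 64) = 5 - 1/(-44) = 5 - 1*(-1/44) = 5 + 1/44 = 221/44 ≈ 5.0227)
O = 76253/44 (O = -24*(-72) + 221/44 = 1728 + 221/44 = 76253/44 ≈ 1733.0)
-15558 + O = -15558 + 76253/44 = -608299/44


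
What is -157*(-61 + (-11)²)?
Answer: -9420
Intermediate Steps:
-157*(-61 + (-11)²) = -157*(-61 + 121) = -157*60 = -9420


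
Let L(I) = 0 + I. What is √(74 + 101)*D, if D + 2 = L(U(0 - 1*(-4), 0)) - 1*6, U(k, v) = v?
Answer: -40*√7 ≈ -105.83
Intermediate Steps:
L(I) = I
D = -8 (D = -2 + (0 - 1*6) = -2 + (0 - 6) = -2 - 6 = -8)
√(74 + 101)*D = √(74 + 101)*(-8) = √175*(-8) = (5*√7)*(-8) = -40*√7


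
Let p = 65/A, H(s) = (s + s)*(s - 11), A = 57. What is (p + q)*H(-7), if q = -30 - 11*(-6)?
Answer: 177828/19 ≈ 9359.4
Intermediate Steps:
H(s) = 2*s*(-11 + s) (H(s) = (2*s)*(-11 + s) = 2*s*(-11 + s))
p = 65/57 ≈ 1.1404
q = 36 (q = -30 - 1*(-66) = -30 + 66 = 36)
(p + q)*H(-7) = (65/57 + 36)*(2*(-7)*(-11 - 7)) = 2117*(2*(-7)*(-18))/57 = (2117/57)*252 = 177828/19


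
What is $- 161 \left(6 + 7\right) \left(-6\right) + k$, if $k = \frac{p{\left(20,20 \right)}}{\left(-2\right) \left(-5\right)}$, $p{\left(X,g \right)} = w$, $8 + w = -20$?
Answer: $\frac{62776}{5} \approx 12555.0$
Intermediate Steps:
$w = -28$ ($w = -8 - 20 = -28$)
$p{\left(X,g \right)} = -28$
$k = - \frac{14}{5}$ ($k = - \frac{28}{\left(-2\right) \left(-5\right)} = - \frac{28}{10} = \left(-28\right) \frac{1}{10} = - \frac{14}{5} \approx -2.8$)
$- 161 \left(6 + 7\right) \left(-6\right) + k = - 161 \left(6 + 7\right) \left(-6\right) - \frac{14}{5} = - 161 \cdot 13 \left(-6\right) - \frac{14}{5} = \left(-161\right) \left(-78\right) - \frac{14}{5} = 12558 - \frac{14}{5} = \frac{62776}{5}$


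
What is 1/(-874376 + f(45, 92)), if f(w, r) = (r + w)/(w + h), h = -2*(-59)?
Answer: -163/142523151 ≈ -1.1437e-6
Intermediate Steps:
h = 118
f(w, r) = (r + w)/(118 + w) (f(w, r) = (r + w)/(w + 118) = (r + w)/(118 + w))
1/(-874376 + f(45, 92)) = 1/(-874376 + (92 + 45)/(118 + 45)) = 1/(-874376 + 137/163) = 1/(-142523151/163) = -163/142523151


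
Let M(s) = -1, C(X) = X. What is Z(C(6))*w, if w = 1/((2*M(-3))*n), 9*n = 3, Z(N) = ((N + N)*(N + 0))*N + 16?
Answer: -672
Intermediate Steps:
Z(N) = 16 + 2*N**3 (Z(N) = ((2*N)*N)*N + 16 = (2*N**2)*N + 16 = 2*N**3 + 16 = 16 + 2*N**3)
n = 1/3 (n = (1/9)*3 = 1/3 ≈ 0.33333)
w = -3/2 (w = 1/((2*(-1))*(1/3)) = 1/(-2*1/3) = 1/(-2/3) = -3/2 ≈ -1.5000)
Z(C(6))*w = (16 + 2*6**3)*(-3/2) = (16 + 2*216)*(-3/2) = (16 + 432)*(-3/2) = 448*(-3/2) = -672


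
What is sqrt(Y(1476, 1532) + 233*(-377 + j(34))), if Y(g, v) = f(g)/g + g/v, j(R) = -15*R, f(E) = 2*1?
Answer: I*sqrt(1834616417523374)/94218 ≈ 454.61*I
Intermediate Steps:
f(E) = 2
Y(g, v) = 2/g + g/v
sqrt(Y(1476, 1532) + 233*(-377 + j(34))) = sqrt((2/1476 + 1476/1532) + 233*(-377 - 15*34)) = sqrt((2*(1/1476) + 1476*(1/1532)) + 233*(-377 - 510)) = sqrt((1/738 + 369/383) + 233*(-887)) = sqrt(272705/282654 - 206671) = sqrt(-58416112129/282654) = I*sqrt(1834616417523374)/94218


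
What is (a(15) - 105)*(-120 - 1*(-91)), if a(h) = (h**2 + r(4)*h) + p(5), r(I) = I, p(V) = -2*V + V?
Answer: -5075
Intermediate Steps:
p(V) = -V
a(h) = -5 + h**2 + 4*h (a(h) = (h**2 + 4*h) - 1*5 = (h**2 + 4*h) - 5 = -5 + h**2 + 4*h)
(a(15) - 105)*(-120 - 1*(-91)) = ((-5 + 15**2 + 4*15) - 105)*(-120 - 1*(-91)) = ((-5 + 225 + 60) - 105)*(-120 + 91) = (280 - 105)*(-29) = 175*(-29) = -5075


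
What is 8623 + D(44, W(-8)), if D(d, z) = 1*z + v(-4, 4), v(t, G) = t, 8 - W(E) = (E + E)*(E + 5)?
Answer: 8579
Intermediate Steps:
W(E) = 8 - 2*E*(5 + E) (W(E) = 8 - (E + E)*(E + 5) = 8 - 2*E*(5 + E))
D(d, z) = -4 + z (D(d, z) = 1*z - 4 = z - 4 = -4 + z)
8623 + D(44, W(-8)) = 8623 + (-4 + (8 - 10*(-8) - 2*(-8)**2)) = 8623 + (-4 + (8 + 80 - 2*64)) = 8623 + (-4 + (8 + 80 - 128)) = 8623 + (-4 - 40) = 8623 - 44 = 8579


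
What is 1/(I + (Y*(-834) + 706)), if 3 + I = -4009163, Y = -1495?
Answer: -1/2761630 ≈ -3.6210e-7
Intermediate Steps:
I = -4009166 (I = -3 - 4009163 = -4009166)
1/(I + (Y*(-834) + 706)) = 1/(-4009166 + (-1495*(-834) + 706)) = 1/(-4009166 + (1246830 + 706)) = 1/(-4009166 + 1247536) = 1/(-2761630) = -1/2761630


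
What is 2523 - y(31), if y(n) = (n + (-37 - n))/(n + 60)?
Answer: 229630/91 ≈ 2523.4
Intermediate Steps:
y(n) = -37/(60 + n)
2523 - y(31) = 2523 - (-37)/(60 + 31) = 2523 - (-37)/91 = 2523 - 1*(-37/91) = 2523 + 37/91 = 229630/91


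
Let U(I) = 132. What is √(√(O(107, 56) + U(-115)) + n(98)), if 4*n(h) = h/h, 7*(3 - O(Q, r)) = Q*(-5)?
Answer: √(49 + 56*√2590)/14 ≈ 3.8459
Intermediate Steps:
O(Q, r) = 3 + 5*Q/7 (O(Q, r) = 3 - Q*(-5)/7 = 3 - (-5)*Q/7 = 3 + 5*Q/7)
n(h) = ¼ (n(h) = (h/h)/4 = (¼)*1 = ¼)
√(√(O(107, 56) + U(-115)) + n(98)) = √(√((3 + (5/7)*107) + 132) + ¼) = √(√((3 + 535/7) + 132) + ¼) = √(√(556/7 + 132) + ¼) = √(√(1480/7) + ¼) = √(2*√2590/7 + ¼) = √(¼ + 2*√2590/7)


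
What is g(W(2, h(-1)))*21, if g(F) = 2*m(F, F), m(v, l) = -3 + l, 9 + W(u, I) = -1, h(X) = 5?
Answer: -546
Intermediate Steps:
W(u, I) = -10 (W(u, I) = -9 - 1 = -10)
g(F) = -6 + 2*F (g(F) = 2*(-3 + F) = -6 + 2*F)
g(W(2, h(-1)))*21 = (-6 + 2*(-10))*21 = (-6 - 20)*21 = -26*21 = -546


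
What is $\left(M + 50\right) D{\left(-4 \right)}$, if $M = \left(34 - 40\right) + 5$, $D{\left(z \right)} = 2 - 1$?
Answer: $49$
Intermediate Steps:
$D{\left(z \right)} = 1$
$M = -1$ ($M = -6 + 5 = -1$)
$\left(M + 50\right) D{\left(-4 \right)} = \left(-1 + 50\right) 1 = 49 \cdot 1 = 49$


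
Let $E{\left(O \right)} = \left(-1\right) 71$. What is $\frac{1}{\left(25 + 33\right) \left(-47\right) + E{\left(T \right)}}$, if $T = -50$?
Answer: $- \frac{1}{2797} \approx -0.00035753$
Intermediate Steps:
$E{\left(O \right)} = -71$
$\frac{1}{\left(25 + 33\right) \left(-47\right) + E{\left(T \right)}} = \frac{1}{\left(25 + 33\right) \left(-47\right) - 71} = \frac{1}{58 \left(-47\right) - 71} = \frac{1}{-2726 - 71} = \frac{1}{-2797} = - \frac{1}{2797}$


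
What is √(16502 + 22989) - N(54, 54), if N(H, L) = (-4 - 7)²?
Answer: -121 + √39491 ≈ 77.723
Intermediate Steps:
N(H, L) = 121 (N(H, L) = (-11)² = 121)
√(16502 + 22989) - N(54, 54) = √(16502 + 22989) - 1*121 = √39491 - 121 = -121 + √39491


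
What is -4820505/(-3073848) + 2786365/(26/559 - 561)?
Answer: -122724270449085/24714762536 ≈ -4965.6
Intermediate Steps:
-4820505/(-3073848) + 2786365/(26/559 - 561) = -4820505*(-1/3073848) + 2786365/(26*(1/559) - 561) = 1606835/1024616 + 2786365/(2/43 - 561) = 1606835/1024616 + 2786365/(-24121/43) = 1606835/1024616 + 2786365*(-43/24121) = 1606835/1024616 - 119813695/24121 = -122724270449085/24714762536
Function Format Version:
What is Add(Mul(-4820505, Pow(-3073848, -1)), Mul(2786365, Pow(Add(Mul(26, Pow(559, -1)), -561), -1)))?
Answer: Rational(-122724270449085, 24714762536) ≈ -4965.6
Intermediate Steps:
Add(Mul(-4820505, Pow(-3073848, -1)), Mul(2786365, Pow(Add(Mul(26, Pow(559, -1)), -561), -1))) = Add(Mul(-4820505, Rational(-1, 3073848)), Mul(2786365, Pow(Add(Mul(26, Rational(1, 559)), -561), -1))) = Add(Rational(1606835, 1024616), Mul(2786365, Pow(Add(Rational(2, 43), -561), -1))) = Add(Rational(1606835, 1024616), Mul(2786365, Pow(Rational(-24121, 43), -1))) = Add(Rational(1606835, 1024616), Mul(2786365, Rational(-43, 24121))) = Add(Rational(1606835, 1024616), Rational(-119813695, 24121)) = Rational(-122724270449085, 24714762536)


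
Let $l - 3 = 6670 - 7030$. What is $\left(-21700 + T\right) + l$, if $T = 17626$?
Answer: $-4431$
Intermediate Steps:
$l = -357$ ($l = 3 + \left(6670 - 7030\right) = 3 - 360 = -357$)
$\left(-21700 + T\right) + l = \left(-21700 + 17626\right) - 357 = -4074 - 357 = -4431$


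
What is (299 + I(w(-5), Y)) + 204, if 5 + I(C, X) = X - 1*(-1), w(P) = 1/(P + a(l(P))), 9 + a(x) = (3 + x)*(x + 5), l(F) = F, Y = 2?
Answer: 501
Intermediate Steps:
a(x) = -9 + (3 + x)*(5 + x) (a(x) = -9 + (3 + x)*(x + 5) = -9 + (3 + x)*(5 + x))
w(P) = 1/(6 + P**2 + 9*P) (w(P) = 1/(P + (6 + P**2 + 8*P)) = 1/(6 + P**2 + 9*P))
I(C, X) = -4 + X (I(C, X) = -5 + (X - 1*(-1)) = -5 + (X + 1) = -5 + (1 + X) = -4 + X)
(299 + I(w(-5), Y)) + 204 = (299 + (-4 + 2)) + 204 = (299 - 2) + 204 = 297 + 204 = 501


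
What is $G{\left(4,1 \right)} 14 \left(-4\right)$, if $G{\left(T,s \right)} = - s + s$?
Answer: $0$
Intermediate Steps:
$G{\left(T,s \right)} = 0$
$G{\left(4,1 \right)} 14 \left(-4\right) = 0 \cdot 14 \left(-4\right) = 0 \left(-4\right) = 0$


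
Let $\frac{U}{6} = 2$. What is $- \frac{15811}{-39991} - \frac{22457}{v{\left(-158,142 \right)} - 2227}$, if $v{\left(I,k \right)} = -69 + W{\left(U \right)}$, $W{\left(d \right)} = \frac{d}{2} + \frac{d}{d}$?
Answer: $\frac{133467038}{13077057} \approx 10.206$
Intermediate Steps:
$U = 12$ ($U = 6 \cdot 2 = 12$)
$W{\left(d \right)} = 1 + \frac{d}{2}$ ($W{\left(d \right)} = d \frac{1}{2} + 1 = \frac{d}{2} + 1 = 1 + \frac{d}{2}$)
$v{\left(I,k \right)} = -62$ ($v{\left(I,k \right)} = -69 + \left(1 + \frac{1}{2} \cdot 12\right) = -69 + \left(1 + 6\right) = -69 + 7 = -62$)
$- \frac{15811}{-39991} - \frac{22457}{v{\left(-158,142 \right)} - 2227} = - \frac{15811}{-39991} - \frac{22457}{-62 - 2227} = \left(-15811\right) \left(- \frac{1}{39991}\right) - \frac{22457}{-2289} = \frac{15811}{39991} - - \frac{22457}{2289} = \frac{15811}{39991} + \frac{22457}{2289} = \frac{133467038}{13077057}$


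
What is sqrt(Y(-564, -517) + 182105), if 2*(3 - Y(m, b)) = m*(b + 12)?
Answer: sqrt(39698) ≈ 199.24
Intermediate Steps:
Y(m, b) = 3 - m*(12 + b)/2 (Y(m, b) = 3 - m*(b + 12)/2 = 3 - m*(12 + b)/2)
sqrt(Y(-564, -517) + 182105) = sqrt((3 - 6*(-564) - 1/2*(-517)*(-564)) + 182105) = sqrt((3 + 3384 - 145794) + 182105) = sqrt(-142407 + 182105) = sqrt(39698)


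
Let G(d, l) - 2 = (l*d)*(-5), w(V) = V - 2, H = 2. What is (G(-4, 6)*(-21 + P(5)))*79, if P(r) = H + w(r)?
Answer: -154208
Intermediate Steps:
w(V) = -2 + V
G(d, l) = 2 - 5*d*l (G(d, l) = 2 + (l*d)*(-5) = 2 + (d*l)*(-5) = 2 - 5*d*l)
P(r) = r (P(r) = 2 + (-2 + r) = r)
(G(-4, 6)*(-21 + P(5)))*79 = ((2 - 5*(-4)*6)*(-21 + 5))*79 = ((2 + 120)*(-16))*79 = (122*(-16))*79 = -1952*79 = -154208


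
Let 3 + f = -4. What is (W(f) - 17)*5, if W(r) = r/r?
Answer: -80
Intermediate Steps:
f = -7 (f = -3 - 4 = -7)
W(r) = 1
(W(f) - 17)*5 = (1 - 17)*5 = -16*5 = -80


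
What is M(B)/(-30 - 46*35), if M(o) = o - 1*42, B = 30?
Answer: 3/410 ≈ 0.0073171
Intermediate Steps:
M(o) = -42 + o (M(o) = o - 42 = -42 + o)
M(B)/(-30 - 46*35) = (-42 + 30)/(-30 - 46*35) = -12/(-30 - 1610) = -12/(-1640) = -12*(-1/1640) = 3/410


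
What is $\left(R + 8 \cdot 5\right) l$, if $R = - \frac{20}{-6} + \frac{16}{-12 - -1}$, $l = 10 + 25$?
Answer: $\frac{48370}{33} \approx 1465.8$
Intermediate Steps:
$l = 35$
$R = \frac{62}{33}$ ($R = \left(-20\right) \left(- \frac{1}{6}\right) + \frac{16}{-12 + 1} = \frac{10}{3} + \frac{16}{-11} = \frac{10}{3} + 16 \left(- \frac{1}{11}\right) = \frac{10}{3} - \frac{16}{11} = \frac{62}{33} \approx 1.8788$)
$\left(R + 8 \cdot 5\right) l = \left(\frac{62}{33} + 8 \cdot 5\right) 35 = \left(\frac{62}{33} + 40\right) 35 = \frac{1382}{33} \cdot 35 = \frac{48370}{33}$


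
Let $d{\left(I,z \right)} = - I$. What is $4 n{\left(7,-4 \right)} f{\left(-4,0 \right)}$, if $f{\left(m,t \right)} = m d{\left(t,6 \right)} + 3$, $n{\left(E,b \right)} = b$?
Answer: $-48$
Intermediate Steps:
$f{\left(m,t \right)} = 3 - m t$ ($f{\left(m,t \right)} = m \left(- t\right) + 3 = - m t + 3 = 3 - m t$)
$4 n{\left(7,-4 \right)} f{\left(-4,0 \right)} = 4 \left(-4\right) \left(3 - \left(-4\right) 0\right) = - 16 \left(3 + 0\right) = \left(-16\right) 3 = -48$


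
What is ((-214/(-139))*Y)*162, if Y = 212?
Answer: 7349616/139 ≈ 52875.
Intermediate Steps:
((-214/(-139))*Y)*162 = (-214/(-139)*212)*162 = (-214*(-1/139)*212)*162 = ((214/139)*212)*162 = (45368/139)*162 = 7349616/139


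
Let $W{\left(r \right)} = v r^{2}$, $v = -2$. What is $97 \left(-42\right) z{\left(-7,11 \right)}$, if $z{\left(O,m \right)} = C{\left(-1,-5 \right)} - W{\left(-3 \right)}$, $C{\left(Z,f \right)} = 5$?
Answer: $-93702$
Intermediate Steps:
$W{\left(r \right)} = - 2 r^{2}$
$z{\left(O,m \right)} = 23$ ($z{\left(O,m \right)} = 5 - - 2 \left(-3\right)^{2} = 5 - \left(-2\right) 9 = 5 - -18 = 5 + 18 = 23$)
$97 \left(-42\right) z{\left(-7,11 \right)} = 97 \left(-42\right) 23 = \left(-4074\right) 23 = -93702$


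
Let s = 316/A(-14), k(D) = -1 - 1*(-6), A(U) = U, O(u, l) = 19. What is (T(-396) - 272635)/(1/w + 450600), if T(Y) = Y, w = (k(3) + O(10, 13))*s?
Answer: -1035333552/1708675193 ≈ -0.60593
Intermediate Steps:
k(D) = 5 (k(D) = -1 + 6 = 5)
s = -158/7 (s = 316/(-14) = 316*(-1/14) = -158/7 ≈ -22.571)
w = -3792/7 (w = (5 + 19)*(-158/7) = 24*(-158/7) = -3792/7 ≈ -541.71)
(T(-396) - 272635)/(1/w + 450600) = (-396 - 272635)/(1/(-3792/7) + 450600) = -273031/(-7/3792 + 450600) = -273031/1708675193/3792 = -273031*3792/1708675193 = -1035333552/1708675193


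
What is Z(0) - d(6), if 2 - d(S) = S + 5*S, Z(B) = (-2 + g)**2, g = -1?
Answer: 43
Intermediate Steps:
Z(B) = 9 (Z(B) = (-2 - 1)**2 = (-3)**2 = 9)
d(S) = 2 - 6*S (d(S) = 2 - (S + 5*S) = 2 - 6*S)
Z(0) - d(6) = 9 - (2 - 6*6) = 9 - (2 - 36) = 9 - 1*(-34) = 9 + 34 = 43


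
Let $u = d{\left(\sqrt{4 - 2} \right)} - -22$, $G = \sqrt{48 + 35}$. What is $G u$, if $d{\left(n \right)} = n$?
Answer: $\sqrt{83} \left(22 + \sqrt{2}\right) \approx 213.31$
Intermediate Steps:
$G = \sqrt{83} \approx 9.1104$
$u = 22 + \sqrt{2}$ ($u = \sqrt{4 - 2} - -22 = \sqrt{2} + 22 = 22 + \sqrt{2} \approx 23.414$)
$G u = \sqrt{83} \left(22 + \sqrt{2}\right)$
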